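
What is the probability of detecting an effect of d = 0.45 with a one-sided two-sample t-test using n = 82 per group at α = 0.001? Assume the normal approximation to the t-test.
Power ≈ 0.42

Power calculation (two-sample t-test, normal approximation):
z_β = d · √(n/2) - z_α
z_β = 0.45 · √(82/2) - 3.090
z_β = 0.45 · 6.403 - 3.090
z_β = -0.209

Power = Φ(z_β) = Φ(-0.209) ≈ 0.417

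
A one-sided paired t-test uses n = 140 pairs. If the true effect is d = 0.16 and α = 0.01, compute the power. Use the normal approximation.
Power ≈ 0.33

Power calculation (paired t-test, normal approximation):
z_β = d · √n - z_α
z_β = 0.16 · √140 - 2.326
z_β = 0.16 · 11.832 - 2.326
z_β = -0.433

Power = Φ(z_β) = Φ(-0.433) ≈ 0.332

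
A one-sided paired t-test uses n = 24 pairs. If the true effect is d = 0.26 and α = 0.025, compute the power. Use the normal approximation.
Power ≈ 0.25

Power calculation (paired t-test, normal approximation):
z_β = d · √n - z_α
z_β = 0.26 · √24 - 1.960
z_β = 0.26 · 4.899 - 1.960
z_β = -0.686

Power = Φ(z_β) = Φ(-0.686) ≈ 0.246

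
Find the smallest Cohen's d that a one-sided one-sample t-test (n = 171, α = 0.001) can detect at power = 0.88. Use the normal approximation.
d ≈ 0.33

Minimum detectable effect (one-sample t-test, normal approximation):
d = (z_α + z_β) / √n
d = (3.090 + 1.175) / √171
d = 4.265 / 13.077
d ≈ 0.33

By Cohen's convention (0.2 small / 0.5 medium / 0.8 large): small effect.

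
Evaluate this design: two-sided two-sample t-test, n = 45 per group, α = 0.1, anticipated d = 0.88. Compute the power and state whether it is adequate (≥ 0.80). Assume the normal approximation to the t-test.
Power ≈ 0.99; the study is adequately powered (power ≥ 0.80)

Power calculation (two-sample t-test, normal approximation):
z_β = d · √(n/2) - z_{α/2}
z_β = 0.88 · √(45/2) - 1.645
z_β = 0.88 · 4.743 - 1.645
z_β = 2.529

Power = Φ(z_β) = Φ(2.529) ≈ 0.994

Effect size d = 0.88 is large by Cohen's convention (0.2/0.5/0.8).

Threshold: power ≥ 0.80 is conventionally adequate.
Power ≈ 0.99 → the study is adequately powered (power ≥ 0.80).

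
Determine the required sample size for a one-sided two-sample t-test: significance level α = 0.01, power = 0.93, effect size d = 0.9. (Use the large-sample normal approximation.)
n = 36 per group

Sample size formula (two-sample t-test, normal approximation):
n = 2 · ((z_α + z_β) / d)²

z_α = 2.326 (for α = 0.01, one-sided)
z_β = 1.476 (for power = 0.93)
d = 0.9

n = 2 · ((2.326 + 1.476) / 0.9)²
n = 2 · (4.224)²
n ≈ 35.68
Round up to the next whole number: n = 36 per group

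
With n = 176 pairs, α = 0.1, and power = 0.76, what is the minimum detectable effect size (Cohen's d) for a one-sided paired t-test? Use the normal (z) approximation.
d ≈ 0.15

Minimum detectable effect (paired t-test, normal approximation):
d = (z_α + z_β) / √n
d = (1.282 + 0.706) / √176
d = 1.988 / 13.266
d ≈ 0.15

By Cohen's convention (0.2 small / 0.5 medium / 0.8 large): very small effect.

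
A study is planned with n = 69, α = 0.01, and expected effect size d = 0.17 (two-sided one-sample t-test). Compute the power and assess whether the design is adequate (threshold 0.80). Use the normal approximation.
Power ≈ 0.12; the study is underpowered (power < 0.80)

Power calculation (one-sample t-test, normal approximation):
z_β = d · √n - z_{α/2}
z_β = 0.17 · √69 - 2.576
z_β = 0.17 · 8.307 - 2.576
z_β = -1.164

Power = Φ(z_β) = Φ(-1.164) ≈ 0.122

Effect size d = 0.17 is very small by Cohen's convention (0.2/0.5/0.8).

Threshold: power ≥ 0.80 is conventionally adequate.
Power ≈ 0.12 → the study is underpowered (power < 0.80).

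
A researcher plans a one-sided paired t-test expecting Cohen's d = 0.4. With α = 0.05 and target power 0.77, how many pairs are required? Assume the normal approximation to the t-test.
n = 36 pairs

Sample size formula (paired t-test, normal approximation):
n = ((z_α + z_β) / d)²

z_α = 1.645 (for α = 0.05, one-sided)
z_β = 0.739 (for power = 0.77)
d = 0.4

n = ((1.645 + 0.739) / 0.4)²
n = (5.960)²
n ≈ 35.52
Round up to the next whole number: n = 36 pairs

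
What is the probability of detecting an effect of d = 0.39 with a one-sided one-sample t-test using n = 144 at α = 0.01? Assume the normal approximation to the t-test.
Power ≈ 0.99

Power calculation (one-sample t-test, normal approximation):
z_β = d · √n - z_α
z_β = 0.39 · √144 - 2.326
z_β = 0.39 · 12.000 - 2.326
z_β = 2.354

Power = Φ(z_β) = Φ(2.354) ≈ 0.991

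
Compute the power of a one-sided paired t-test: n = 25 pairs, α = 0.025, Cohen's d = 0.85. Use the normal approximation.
Power ≈ 0.99

Power calculation (paired t-test, normal approximation):
z_β = d · √n - z_α
z_β = 0.85 · √25 - 1.960
z_β = 0.85 · 5.000 - 1.960
z_β = 2.290

Power = Φ(z_β) = Φ(2.290) ≈ 0.989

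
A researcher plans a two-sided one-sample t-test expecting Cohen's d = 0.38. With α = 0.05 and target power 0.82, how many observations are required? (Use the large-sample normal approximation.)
n = 58

Sample size formula (one-sample t-test, normal approximation):
n = ((z_{α/2} + z_β) / d)²

z_{α/2} = 1.960 (for α = 0.05, two-sided)
z_β = 0.915 (for power = 0.82)
d = 0.38

n = ((1.960 + 0.915) / 0.38)²
n = (7.566)²
n ≈ 57.24
Round up to the next whole number: n = 58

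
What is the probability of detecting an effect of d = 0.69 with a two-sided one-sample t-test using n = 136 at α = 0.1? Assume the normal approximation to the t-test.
Power ≈ 1.00

Power calculation (one-sample t-test, normal approximation):
z_β = d · √n - z_{α/2}
z_β = 0.69 · √136 - 1.645
z_β = 0.69 · 11.662 - 1.645
z_β = 6.402

Power = Φ(z_β) = Φ(6.402) ≈ 1.000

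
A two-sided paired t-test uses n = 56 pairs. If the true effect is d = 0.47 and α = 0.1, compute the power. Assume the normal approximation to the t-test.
Power ≈ 0.97

Power calculation (paired t-test, normal approximation):
z_β = d · √n - z_{α/2}
z_β = 0.47 · √56 - 1.645
z_β = 0.47 · 7.483 - 1.645
z_β = 1.872

Power = Φ(z_β) = Φ(1.872) ≈ 0.969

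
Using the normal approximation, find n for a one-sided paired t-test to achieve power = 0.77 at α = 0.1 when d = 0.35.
n = 34 pairs

Sample size formula (paired t-test, normal approximation):
n = ((z_α + z_β) / d)²

z_α = 1.282 (for α = 0.1, one-sided)
z_β = 0.739 (for power = 0.77)
d = 0.35

n = ((1.282 + 0.739) / 0.35)²
n = (5.774)²
n ≈ 33.34
Round up to the next whole number: n = 34 pairs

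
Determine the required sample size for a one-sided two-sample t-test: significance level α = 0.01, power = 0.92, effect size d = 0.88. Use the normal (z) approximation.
n = 36 per group

Sample size formula (two-sample t-test, normal approximation):
n = 2 · ((z_α + z_β) / d)²

z_α = 2.326 (for α = 0.01, one-sided)
z_β = 1.405 (for power = 0.92)
d = 0.88

n = 2 · ((2.326 + 1.405) / 0.88)²
n = 2 · (4.240)²
n ≈ 35.96
Round up to the next whole number: n = 36 per group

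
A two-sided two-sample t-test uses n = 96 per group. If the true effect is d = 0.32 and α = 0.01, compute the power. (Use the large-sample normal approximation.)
Power ≈ 0.36

Power calculation (two-sample t-test, normal approximation):
z_β = d · √(n/2) - z_{α/2}
z_β = 0.32 · √(96/2) - 2.576
z_β = 0.32 · 6.928 - 2.576
z_β = -0.359

Power = Φ(z_β) = Φ(-0.359) ≈ 0.360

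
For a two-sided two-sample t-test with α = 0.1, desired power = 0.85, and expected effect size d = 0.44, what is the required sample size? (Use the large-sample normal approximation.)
n = 75 per group

Sample size formula (two-sample t-test, normal approximation):
n = 2 · ((z_{α/2} + z_β) / d)²

z_{α/2} = 1.645 (for α = 0.1, two-sided)
z_β = 1.036 (for power = 0.85)
d = 0.44

n = 2 · ((1.645 + 1.036) / 0.44)²
n = 2 · (6.093)²
n ≈ 74.25
Round up to the next whole number: n = 75 per group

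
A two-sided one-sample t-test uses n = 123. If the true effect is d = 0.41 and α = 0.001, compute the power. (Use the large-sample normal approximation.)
Power ≈ 0.90

Power calculation (one-sample t-test, normal approximation):
z_β = d · √n - z_{α/2}
z_β = 0.41 · √123 - 3.291
z_β = 0.41 · 11.091 - 3.291
z_β = 1.257

Power = Φ(z_β) = Φ(1.257) ≈ 0.896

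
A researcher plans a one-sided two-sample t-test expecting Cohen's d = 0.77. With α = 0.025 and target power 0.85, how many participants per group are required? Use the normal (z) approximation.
n = 31 per group

Sample size formula (two-sample t-test, normal approximation):
n = 2 · ((z_α + z_β) / d)²

z_α = 1.960 (for α = 0.025, one-sided)
z_β = 1.036 (for power = 0.85)
d = 0.77

n = 2 · ((1.960 + 1.036) / 0.77)²
n = 2 · (3.891)²
n ≈ 30.28
Round up to the next whole number: n = 31 per group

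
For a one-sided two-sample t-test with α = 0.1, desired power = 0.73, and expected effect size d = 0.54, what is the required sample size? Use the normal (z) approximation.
n = 25 per group

Sample size formula (two-sample t-test, normal approximation):
n = 2 · ((z_α + z_β) / d)²

z_α = 1.282 (for α = 0.1, one-sided)
z_β = 0.613 (for power = 0.73)
d = 0.54

n = 2 · ((1.282 + 0.613) / 0.54)²
n = 2 · (3.509)²
n ≈ 24.63
Round up to the next whole number: n = 25 per group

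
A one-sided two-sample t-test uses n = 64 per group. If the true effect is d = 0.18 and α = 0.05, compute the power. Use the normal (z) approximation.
Power ≈ 0.27

Power calculation (two-sample t-test, normal approximation):
z_β = d · √(n/2) - z_α
z_β = 0.18 · √(64/2) - 1.645
z_β = 0.18 · 5.657 - 1.645
z_β = -0.627

Power = Φ(z_β) = Φ(-0.627) ≈ 0.265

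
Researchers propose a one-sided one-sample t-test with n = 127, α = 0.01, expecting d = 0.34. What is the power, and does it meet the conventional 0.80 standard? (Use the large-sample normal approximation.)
Power ≈ 0.93; the study is adequately powered (power ≥ 0.80)

Power calculation (one-sample t-test, normal approximation):
z_β = d · √n - z_α
z_β = 0.34 · √127 - 2.326
z_β = 0.34 · 11.269 - 2.326
z_β = 1.505

Power = Φ(z_β) = Φ(1.505) ≈ 0.934

Effect size d = 0.34 is small by Cohen's convention (0.2/0.5/0.8).

Threshold: power ≥ 0.80 is conventionally adequate.
Power ≈ 0.93 → the study is adequately powered (power ≥ 0.80).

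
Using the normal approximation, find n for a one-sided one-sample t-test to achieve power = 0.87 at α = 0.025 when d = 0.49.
n = 40

Sample size formula (one-sample t-test, normal approximation):
n = ((z_α + z_β) / d)²

z_α = 1.960 (for α = 0.025, one-sided)
z_β = 1.126 (for power = 0.87)
d = 0.49

n = ((1.960 + 1.126) / 0.49)²
n = (6.298)²
n ≈ 39.66
Round up to the next whole number: n = 40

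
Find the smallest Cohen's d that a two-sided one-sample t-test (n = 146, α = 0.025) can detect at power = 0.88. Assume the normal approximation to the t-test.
d ≈ 0.28

Minimum detectable effect (one-sample t-test, normal approximation):
d = (z_{α/2} + z_β) / √n
d = (2.241 + 1.175) / √146
d = 3.416 / 12.083
d ≈ 0.28

By Cohen's convention (0.2 small / 0.5 medium / 0.8 large): small effect.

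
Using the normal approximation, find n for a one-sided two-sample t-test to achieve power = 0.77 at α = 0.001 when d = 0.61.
n = 79 per group

Sample size formula (two-sample t-test, normal approximation):
n = 2 · ((z_α + z_β) / d)²

z_α = 3.090 (for α = 0.001, one-sided)
z_β = 0.739 (for power = 0.77)
d = 0.61

n = 2 · ((3.090 + 0.739) / 0.61)²
n = 2 · (6.277)²
n ≈ 78.80
Round up to the next whole number: n = 79 per group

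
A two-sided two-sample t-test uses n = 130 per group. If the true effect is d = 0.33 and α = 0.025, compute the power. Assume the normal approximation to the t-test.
Power ≈ 0.66

Power calculation (two-sample t-test, normal approximation):
z_β = d · √(n/2) - z_{α/2}
z_β = 0.33 · √(130/2) - 2.241
z_β = 0.33 · 8.062 - 2.241
z_β = 0.419

Power = Φ(z_β) = Φ(0.419) ≈ 0.662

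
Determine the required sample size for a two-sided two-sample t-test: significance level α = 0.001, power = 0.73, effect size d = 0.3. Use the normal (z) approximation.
n = 339 per group

Sample size formula (two-sample t-test, normal approximation):
n = 2 · ((z_{α/2} + z_β) / d)²

z_{α/2} = 3.291 (for α = 0.001, two-sided)
z_β = 0.613 (for power = 0.73)
d = 0.3

n = 2 · ((3.291 + 0.613) / 0.3)²
n = 2 · (13.013)²
n ≈ 338.68
Round up to the next whole number: n = 339 per group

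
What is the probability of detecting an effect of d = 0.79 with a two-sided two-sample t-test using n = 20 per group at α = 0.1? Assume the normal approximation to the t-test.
Power ≈ 0.80

Power calculation (two-sample t-test, normal approximation):
z_β = d · √(n/2) - z_{α/2}
z_β = 0.79 · √(20/2) - 1.645
z_β = 0.79 · 3.162 - 1.645
z_β = 0.853

Power = Φ(z_β) = Φ(0.853) ≈ 0.803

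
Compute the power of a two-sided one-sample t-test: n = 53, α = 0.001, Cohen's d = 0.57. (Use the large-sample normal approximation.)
Power ≈ 0.80

Power calculation (one-sample t-test, normal approximation):
z_β = d · √n - z_{α/2}
z_β = 0.57 · √53 - 3.291
z_β = 0.57 · 7.280 - 3.291
z_β = 0.859

Power = Φ(z_β) = Φ(0.859) ≈ 0.805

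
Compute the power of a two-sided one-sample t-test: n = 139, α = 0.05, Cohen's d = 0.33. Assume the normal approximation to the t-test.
Power ≈ 0.97

Power calculation (one-sample t-test, normal approximation):
z_β = d · √n - z_{α/2}
z_β = 0.33 · √139 - 1.960
z_β = 0.33 · 11.790 - 1.960
z_β = 1.931

Power = Φ(z_β) = Φ(1.931) ≈ 0.973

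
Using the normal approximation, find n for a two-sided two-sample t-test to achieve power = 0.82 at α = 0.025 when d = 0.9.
n = 25 per group

Sample size formula (two-sample t-test, normal approximation):
n = 2 · ((z_{α/2} + z_β) / d)²

z_{α/2} = 2.241 (for α = 0.025, two-sided)
z_β = 0.915 (for power = 0.82)
d = 0.9

n = 2 · ((2.241 + 0.915) / 0.9)²
n = 2 · (3.507)²
n ≈ 24.60
Round up to the next whole number: n = 25 per group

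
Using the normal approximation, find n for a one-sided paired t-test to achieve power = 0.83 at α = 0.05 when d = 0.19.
n = 188 pairs

Sample size formula (paired t-test, normal approximation):
n = ((z_α + z_β) / d)²

z_α = 1.645 (for α = 0.05, one-sided)
z_β = 0.954 (for power = 0.83)
d = 0.19

n = ((1.645 + 0.954) / 0.19)²
n = (13.679)²
n ≈ 187.12
Round up to the next whole number: n = 188 pairs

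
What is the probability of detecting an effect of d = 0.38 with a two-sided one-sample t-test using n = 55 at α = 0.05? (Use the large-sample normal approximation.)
Power ≈ 0.80

Power calculation (one-sample t-test, normal approximation):
z_β = d · √n - z_{α/2}
z_β = 0.38 · √55 - 1.960
z_β = 0.38 · 7.416 - 1.960
z_β = 0.858

Power = Φ(z_β) = Φ(0.858) ≈ 0.805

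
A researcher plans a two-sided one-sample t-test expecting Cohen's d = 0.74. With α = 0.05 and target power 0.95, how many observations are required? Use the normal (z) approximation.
n = 24

Sample size formula (one-sample t-test, normal approximation):
n = ((z_{α/2} + z_β) / d)²

z_{α/2} = 1.960 (for α = 0.05, two-sided)
z_β = 1.645 (for power = 0.95)
d = 0.74

n = ((1.960 + 1.645) / 0.74)²
n = (4.872)²
n ≈ 23.74
Round up to the next whole number: n = 24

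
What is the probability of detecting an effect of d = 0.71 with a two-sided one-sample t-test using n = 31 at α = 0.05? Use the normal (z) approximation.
Power ≈ 0.98

Power calculation (one-sample t-test, normal approximation):
z_β = d · √n - z_{α/2}
z_β = 0.71 · √31 - 1.960
z_β = 0.71 · 5.568 - 1.960
z_β = 1.993

Power = Φ(z_β) = Φ(1.993) ≈ 0.977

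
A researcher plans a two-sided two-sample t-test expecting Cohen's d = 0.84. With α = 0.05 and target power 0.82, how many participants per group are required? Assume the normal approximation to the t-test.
n = 24 per group

Sample size formula (two-sample t-test, normal approximation):
n = 2 · ((z_{α/2} + z_β) / d)²

z_{α/2} = 1.960 (for α = 0.05, two-sided)
z_β = 0.915 (for power = 0.82)
d = 0.84

n = 2 · ((1.960 + 0.915) / 0.84)²
n = 2 · (3.423)²
n ≈ 23.43
Round up to the next whole number: n = 24 per group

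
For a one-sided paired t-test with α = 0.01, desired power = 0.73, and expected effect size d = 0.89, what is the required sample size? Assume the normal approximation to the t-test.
n = 11 pairs

Sample size formula (paired t-test, normal approximation):
n = ((z_α + z_β) / d)²

z_α = 2.326 (for α = 0.01, one-sided)
z_β = 0.613 (for power = 0.73)
d = 0.89

n = ((2.326 + 0.613) / 0.89)²
n = (3.302)²
n ≈ 10.90
Round up to the next whole number: n = 11 pairs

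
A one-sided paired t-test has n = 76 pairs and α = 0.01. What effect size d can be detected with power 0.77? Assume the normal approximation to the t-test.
d ≈ 0.35

Minimum detectable effect (paired t-test, normal approximation):
d = (z_α + z_β) / √n
d = (2.326 + 0.739) / √76
d = 3.065 / 8.718
d ≈ 0.35

By Cohen's convention (0.2 small / 0.5 medium / 0.8 large): small effect.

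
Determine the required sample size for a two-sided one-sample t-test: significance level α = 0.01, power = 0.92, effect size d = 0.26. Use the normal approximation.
n = 235

Sample size formula (one-sample t-test, normal approximation):
n = ((z_{α/2} + z_β) / d)²

z_{α/2} = 2.576 (for α = 0.01, two-sided)
z_β = 1.405 (for power = 0.92)
d = 0.26

n = ((2.576 + 1.405) / 0.26)²
n = (15.312)²
n ≈ 234.46
Round up to the next whole number: n = 235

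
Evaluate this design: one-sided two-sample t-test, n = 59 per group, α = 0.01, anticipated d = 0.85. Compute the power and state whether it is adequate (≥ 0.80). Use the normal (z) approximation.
Power ≈ 0.99; the study is adequately powered (power ≥ 0.80)

Power calculation (two-sample t-test, normal approximation):
z_β = d · √(n/2) - z_α
z_β = 0.85 · √(59/2) - 2.326
z_β = 0.85 · 5.431 - 2.326
z_β = 2.290

Power = Φ(z_β) = Φ(2.290) ≈ 0.989

Effect size d = 0.85 is large by Cohen's convention (0.2/0.5/0.8).

Threshold: power ≥ 0.80 is conventionally adequate.
Power ≈ 0.99 → the study is adequately powered (power ≥ 0.80).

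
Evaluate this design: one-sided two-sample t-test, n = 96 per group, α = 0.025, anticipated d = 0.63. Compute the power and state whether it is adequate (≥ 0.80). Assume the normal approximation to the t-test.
Power ≈ 0.99; the study is adequately powered (power ≥ 0.80)

Power calculation (two-sample t-test, normal approximation):
z_β = d · √(n/2) - z_α
z_β = 0.63 · √(96/2) - 1.960
z_β = 0.63 · 6.928 - 1.960
z_β = 2.405

Power = Φ(z_β) = Φ(2.405) ≈ 0.992

Effect size d = 0.63 is medium by Cohen's convention (0.2/0.5/0.8).

Threshold: power ≥ 0.80 is conventionally adequate.
Power ≈ 0.99 → the study is adequately powered (power ≥ 0.80).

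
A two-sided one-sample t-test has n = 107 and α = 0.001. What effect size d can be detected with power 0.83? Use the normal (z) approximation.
d ≈ 0.41

Minimum detectable effect (one-sample t-test, normal approximation):
d = (z_{α/2} + z_β) / √n
d = (3.291 + 0.954) / √107
d = 4.245 / 10.344
d ≈ 0.41

By Cohen's convention (0.2 small / 0.5 medium / 0.8 large): small effect.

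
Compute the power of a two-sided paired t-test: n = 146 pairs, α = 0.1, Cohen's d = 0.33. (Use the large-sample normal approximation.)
Power ≈ 0.99

Power calculation (paired t-test, normal approximation):
z_β = d · √n - z_{α/2}
z_β = 0.33 · √146 - 1.645
z_β = 0.33 · 12.083 - 1.645
z_β = 2.343

Power = Φ(z_β) = Φ(2.343) ≈ 0.990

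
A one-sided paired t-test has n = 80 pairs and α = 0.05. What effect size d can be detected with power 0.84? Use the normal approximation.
d ≈ 0.30

Minimum detectable effect (paired t-test, normal approximation):
d = (z_α + z_β) / √n
d = (1.645 + 0.994) / √80
d = 2.639 / 8.944
d ≈ 0.30

By Cohen's convention (0.2 small / 0.5 medium / 0.8 large): small effect.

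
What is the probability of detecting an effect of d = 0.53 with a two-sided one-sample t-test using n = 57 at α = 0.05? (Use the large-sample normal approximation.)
Power ≈ 0.98

Power calculation (one-sample t-test, normal approximation):
z_β = d · √n - z_{α/2}
z_β = 0.53 · √57 - 1.960
z_β = 0.53 · 7.550 - 1.960
z_β = 2.041

Power = Φ(z_β) = Φ(2.041) ≈ 0.979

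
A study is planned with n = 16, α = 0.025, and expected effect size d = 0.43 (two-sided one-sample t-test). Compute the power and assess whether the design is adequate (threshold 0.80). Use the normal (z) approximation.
Power ≈ 0.30; the study is underpowered (power < 0.80)

Power calculation (one-sample t-test, normal approximation):
z_β = d · √n - z_{α/2}
z_β = 0.43 · √16 - 2.241
z_β = 0.43 · 4.000 - 2.241
z_β = -0.521

Power = Φ(z_β) = Φ(-0.521) ≈ 0.301

Effect size d = 0.43 is small by Cohen's convention (0.2/0.5/0.8).

Threshold: power ≥ 0.80 is conventionally adequate.
Power ≈ 0.30 → the study is underpowered (power < 0.80).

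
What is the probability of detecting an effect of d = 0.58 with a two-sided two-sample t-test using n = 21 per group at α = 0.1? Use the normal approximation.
Power ≈ 0.59

Power calculation (two-sample t-test, normal approximation):
z_β = d · √(n/2) - z_{α/2}
z_β = 0.58 · √(21/2) - 1.645
z_β = 0.58 · 3.240 - 1.645
z_β = 0.235

Power = Φ(z_β) = Φ(0.235) ≈ 0.593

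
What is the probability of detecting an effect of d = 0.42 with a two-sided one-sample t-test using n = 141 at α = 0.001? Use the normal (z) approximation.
Power ≈ 0.96

Power calculation (one-sample t-test, normal approximation):
z_β = d · √n - z_{α/2}
z_β = 0.42 · √141 - 3.291
z_β = 0.42 · 11.874 - 3.291
z_β = 1.697

Power = Φ(z_β) = Φ(1.697) ≈ 0.955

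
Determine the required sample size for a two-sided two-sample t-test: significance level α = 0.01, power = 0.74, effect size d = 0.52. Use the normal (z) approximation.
n = 77 per group

Sample size formula (two-sample t-test, normal approximation):
n = 2 · ((z_{α/2} + z_β) / d)²

z_{α/2} = 2.576 (for α = 0.01, two-sided)
z_β = 0.643 (for power = 0.74)
d = 0.52

n = 2 · ((2.576 + 0.643) / 0.52)²
n = 2 · (6.190)²
n ≈ 76.63
Round up to the next whole number: n = 77 per group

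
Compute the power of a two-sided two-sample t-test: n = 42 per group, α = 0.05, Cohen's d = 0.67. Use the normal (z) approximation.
Power ≈ 0.87

Power calculation (two-sample t-test, normal approximation):
z_β = d · √(n/2) - z_{α/2}
z_β = 0.67 · √(42/2) - 1.960
z_β = 0.67 · 4.583 - 1.960
z_β = 1.110

Power = Φ(z_β) = Φ(1.110) ≈ 0.867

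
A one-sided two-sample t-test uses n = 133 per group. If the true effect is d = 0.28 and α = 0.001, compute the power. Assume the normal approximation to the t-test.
Power ≈ 0.21

Power calculation (two-sample t-test, normal approximation):
z_β = d · √(n/2) - z_α
z_β = 0.28 · √(133/2) - 3.090
z_β = 0.28 · 8.155 - 3.090
z_β = -0.807

Power = Φ(z_β) = Φ(-0.807) ≈ 0.210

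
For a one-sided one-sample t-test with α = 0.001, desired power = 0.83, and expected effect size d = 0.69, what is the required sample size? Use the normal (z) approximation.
n = 35

Sample size formula (one-sample t-test, normal approximation):
n = ((z_α + z_β) / d)²

z_α = 3.090 (for α = 0.001, one-sided)
z_β = 0.954 (for power = 0.83)
d = 0.69

n = ((3.090 + 0.954) / 0.69)²
n = (5.861)²
n ≈ 34.35
Round up to the next whole number: n = 35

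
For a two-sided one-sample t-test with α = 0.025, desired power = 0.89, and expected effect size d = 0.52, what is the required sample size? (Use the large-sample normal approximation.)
n = 45

Sample size formula (one-sample t-test, normal approximation):
n = ((z_{α/2} + z_β) / d)²

z_{α/2} = 2.241 (for α = 0.025, two-sided)
z_β = 1.227 (for power = 0.89)
d = 0.52

n = ((2.241 + 1.227) / 0.52)²
n = (6.669)²
n ≈ 44.48
Round up to the next whole number: n = 45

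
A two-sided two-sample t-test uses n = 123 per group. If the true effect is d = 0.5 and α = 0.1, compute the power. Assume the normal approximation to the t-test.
Power ≈ 0.99

Power calculation (two-sample t-test, normal approximation):
z_β = d · √(n/2) - z_{α/2}
z_β = 0.5 · √(123/2) - 1.645
z_β = 0.5 · 7.842 - 1.645
z_β = 2.276

Power = Φ(z_β) = Φ(2.276) ≈ 0.989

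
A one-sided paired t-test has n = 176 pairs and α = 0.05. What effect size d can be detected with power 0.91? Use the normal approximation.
d ≈ 0.23

Minimum detectable effect (paired t-test, normal approximation):
d = (z_α + z_β) / √n
d = (1.645 + 1.341) / √176
d = 2.986 / 13.266
d ≈ 0.23

By Cohen's convention (0.2 small / 0.5 medium / 0.8 large): small effect.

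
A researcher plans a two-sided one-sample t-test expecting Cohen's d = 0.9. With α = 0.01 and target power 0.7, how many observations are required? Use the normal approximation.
n = 12

Sample size formula (one-sample t-test, normal approximation):
n = ((z_{α/2} + z_β) / d)²

z_{α/2} = 2.576 (for α = 0.01, two-sided)
z_β = 0.524 (for power = 0.7)
d = 0.9

n = ((2.576 + 0.524) / 0.9)²
n = (3.444)²
n ≈ 11.86
Round up to the next whole number: n = 12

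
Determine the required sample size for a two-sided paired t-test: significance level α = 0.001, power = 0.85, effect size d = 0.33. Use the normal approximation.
n = 172 pairs

Sample size formula (paired t-test, normal approximation):
n = ((z_{α/2} + z_β) / d)²

z_{α/2} = 3.291 (for α = 0.001, two-sided)
z_β = 1.036 (for power = 0.85)
d = 0.33

n = ((3.291 + 1.036) / 0.33)²
n = (13.112)²
n ≈ 171.92
Round up to the next whole number: n = 172 pairs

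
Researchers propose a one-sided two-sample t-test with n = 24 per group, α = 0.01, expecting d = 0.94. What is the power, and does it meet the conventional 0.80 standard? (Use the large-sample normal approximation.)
Power ≈ 0.82; the study is adequately powered (power ≥ 0.80)

Power calculation (two-sample t-test, normal approximation):
z_β = d · √(n/2) - z_α
z_β = 0.94 · √(24/2) - 2.326
z_β = 0.94 · 3.464 - 2.326
z_β = 0.930

Power = Φ(z_β) = Φ(0.930) ≈ 0.824

Effect size d = 0.94 is large by Cohen's convention (0.2/0.5/0.8).

Threshold: power ≥ 0.80 is conventionally adequate.
Power ≈ 0.82 → the study is adequately powered (power ≥ 0.80).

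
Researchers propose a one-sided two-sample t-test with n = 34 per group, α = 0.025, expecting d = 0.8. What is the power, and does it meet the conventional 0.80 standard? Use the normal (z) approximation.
Power ≈ 0.91; the study is adequately powered (power ≥ 0.80)

Power calculation (two-sample t-test, normal approximation):
z_β = d · √(n/2) - z_α
z_β = 0.8 · √(34/2) - 1.960
z_β = 0.8 · 4.123 - 1.960
z_β = 1.339

Power = Φ(z_β) = Φ(1.339) ≈ 0.910

Effect size d = 0.8 is large by Cohen's convention (0.2/0.5/0.8).

Threshold: power ≥ 0.80 is conventionally adequate.
Power ≈ 0.91 → the study is adequately powered (power ≥ 0.80).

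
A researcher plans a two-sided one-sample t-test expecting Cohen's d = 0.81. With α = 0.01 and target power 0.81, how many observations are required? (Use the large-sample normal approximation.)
n = 19

Sample size formula (one-sample t-test, normal approximation):
n = ((z_{α/2} + z_β) / d)²

z_{α/2} = 2.576 (for α = 0.01, two-sided)
z_β = 0.878 (for power = 0.81)
d = 0.81

n = ((2.576 + 0.878) / 0.81)²
n = (4.264)²
n ≈ 18.18
Round up to the next whole number: n = 19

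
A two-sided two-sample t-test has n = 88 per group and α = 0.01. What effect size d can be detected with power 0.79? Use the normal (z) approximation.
d ≈ 0.51

Minimum detectable effect (two-sample t-test, normal approximation):
d = (z_{α/2} + z_β) / √(n/2)
d = (2.576 + 0.806) / √(88/2)
d = 3.382 / 6.633
d ≈ 0.51

By Cohen's convention (0.2 small / 0.5 medium / 0.8 large): medium effect.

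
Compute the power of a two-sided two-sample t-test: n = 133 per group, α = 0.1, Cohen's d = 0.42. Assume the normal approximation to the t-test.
Power ≈ 0.96

Power calculation (two-sample t-test, normal approximation):
z_β = d · √(n/2) - z_{α/2}
z_β = 0.42 · √(133/2) - 1.645
z_β = 0.42 · 8.155 - 1.645
z_β = 1.780

Power = Φ(z_β) = Φ(1.780) ≈ 0.962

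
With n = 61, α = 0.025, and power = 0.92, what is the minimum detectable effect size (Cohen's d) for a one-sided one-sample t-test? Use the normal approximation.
d ≈ 0.43

Minimum detectable effect (one-sample t-test, normal approximation):
d = (z_α + z_β) / √n
d = (1.960 + 1.405) / √61
d = 3.365 / 7.810
d ≈ 0.43

By Cohen's convention (0.2 small / 0.5 medium / 0.8 large): small effect.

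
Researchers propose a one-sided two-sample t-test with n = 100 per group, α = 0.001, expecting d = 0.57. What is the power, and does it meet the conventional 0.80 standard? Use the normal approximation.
Power ≈ 0.83; the study is adequately powered (power ≥ 0.80)

Power calculation (two-sample t-test, normal approximation):
z_β = d · √(n/2) - z_α
z_β = 0.57 · √(100/2) - 3.090
z_β = 0.57 · 7.071 - 3.090
z_β = 0.940

Power = Φ(z_β) = Φ(0.940) ≈ 0.826

Effect size d = 0.57 is medium by Cohen's convention (0.2/0.5/0.8).

Threshold: power ≥ 0.80 is conventionally adequate.
Power ≈ 0.83 → the study is adequately powered (power ≥ 0.80).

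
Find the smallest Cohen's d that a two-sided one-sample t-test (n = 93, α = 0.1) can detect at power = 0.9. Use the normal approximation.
d ≈ 0.30

Minimum detectable effect (one-sample t-test, normal approximation):
d = (z_{α/2} + z_β) / √n
d = (1.645 + 1.282) / √93
d = 2.926 / 9.644
d ≈ 0.30

By Cohen's convention (0.2 small / 0.5 medium / 0.8 large): small effect.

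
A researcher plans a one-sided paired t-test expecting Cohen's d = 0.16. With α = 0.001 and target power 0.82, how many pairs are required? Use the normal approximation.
n = 627 pairs

Sample size formula (paired t-test, normal approximation):
n = ((z_α + z_β) / d)²

z_α = 3.090 (for α = 0.001, one-sided)
z_β = 0.915 (for power = 0.82)
d = 0.16

n = ((3.090 + 0.915) / 0.16)²
n = (25.031)²
n ≈ 626.55
Round up to the next whole number: n = 627 pairs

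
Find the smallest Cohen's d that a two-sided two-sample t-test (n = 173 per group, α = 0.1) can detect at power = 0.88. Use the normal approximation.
d ≈ 0.30

Minimum detectable effect (two-sample t-test, normal approximation):
d = (z_{α/2} + z_β) / √(n/2)
d = (1.645 + 1.175) / √(173/2)
d = 2.820 / 9.301
d ≈ 0.30

By Cohen's convention (0.2 small / 0.5 medium / 0.8 large): small effect.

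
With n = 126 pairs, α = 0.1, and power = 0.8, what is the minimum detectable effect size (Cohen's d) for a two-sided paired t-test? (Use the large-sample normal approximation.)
d ≈ 0.22

Minimum detectable effect (paired t-test, normal approximation):
d = (z_{α/2} + z_β) / √n
d = (1.645 + 0.842) / √126
d = 2.486 / 11.225
d ≈ 0.22

By Cohen's convention (0.2 small / 0.5 medium / 0.8 large): small effect.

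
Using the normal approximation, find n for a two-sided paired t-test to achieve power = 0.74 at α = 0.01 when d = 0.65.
n = 25 pairs

Sample size formula (paired t-test, normal approximation):
n = ((z_{α/2} + z_β) / d)²

z_{α/2} = 2.576 (for α = 0.01, two-sided)
z_β = 0.643 (for power = 0.74)
d = 0.65

n = ((2.576 + 0.643) / 0.65)²
n = (4.952)²
n ≈ 24.52
Round up to the next whole number: n = 25 pairs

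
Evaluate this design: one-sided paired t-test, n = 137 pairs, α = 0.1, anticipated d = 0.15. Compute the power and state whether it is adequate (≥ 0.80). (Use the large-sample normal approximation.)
Power ≈ 0.68; the study is underpowered (power < 0.80)

Power calculation (paired t-test, normal approximation):
z_β = d · √n - z_α
z_β = 0.15 · √137 - 1.282
z_β = 0.15 · 11.705 - 1.282
z_β = 0.474

Power = Φ(z_β) = Φ(0.474) ≈ 0.682

Effect size d = 0.15 is very small by Cohen's convention (0.2/0.5/0.8).

Threshold: power ≥ 0.80 is conventionally adequate.
Power ≈ 0.68 → the study is underpowered (power < 0.80).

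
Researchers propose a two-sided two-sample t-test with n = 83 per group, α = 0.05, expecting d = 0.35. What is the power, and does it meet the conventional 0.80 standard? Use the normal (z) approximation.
Power ≈ 0.62; the study is underpowered (power < 0.80)

Power calculation (two-sample t-test, normal approximation):
z_β = d · √(n/2) - z_{α/2}
z_β = 0.35 · √(83/2) - 1.960
z_β = 0.35 · 6.442 - 1.960
z_β = 0.295

Power = Φ(z_β) = Φ(0.295) ≈ 0.616

Effect size d = 0.35 is small by Cohen's convention (0.2/0.5/0.8).

Threshold: power ≥ 0.80 is conventionally adequate.
Power ≈ 0.62 → the study is underpowered (power < 0.80).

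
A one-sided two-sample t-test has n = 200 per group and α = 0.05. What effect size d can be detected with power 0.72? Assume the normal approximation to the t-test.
d ≈ 0.22

Minimum detectable effect (two-sample t-test, normal approximation):
d = (z_α + z_β) / √(n/2)
d = (1.645 + 0.583) / √(200/2)
d = 2.228 / 10.000
d ≈ 0.22

By Cohen's convention (0.2 small / 0.5 medium / 0.8 large): small effect.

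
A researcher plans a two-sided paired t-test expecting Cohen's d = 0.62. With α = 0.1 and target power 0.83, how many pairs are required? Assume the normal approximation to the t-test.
n = 18 pairs

Sample size formula (paired t-test, normal approximation):
n = ((z_{α/2} + z_β) / d)²

z_{α/2} = 1.645 (for α = 0.1, two-sided)
z_β = 0.954 (for power = 0.83)
d = 0.62

n = ((1.645 + 0.954) / 0.62)²
n = (4.192)²
n ≈ 17.57
Round up to the next whole number: n = 18 pairs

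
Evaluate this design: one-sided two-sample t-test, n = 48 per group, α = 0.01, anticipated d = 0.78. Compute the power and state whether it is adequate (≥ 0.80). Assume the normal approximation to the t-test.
Power ≈ 0.93; the study is adequately powered (power ≥ 0.80)

Power calculation (two-sample t-test, normal approximation):
z_β = d · √(n/2) - z_α
z_β = 0.78 · √(48/2) - 2.326
z_β = 0.78 · 4.899 - 2.326
z_β = 1.495

Power = Φ(z_β) = Φ(1.495) ≈ 0.933

Effect size d = 0.78 is medium by Cohen's convention (0.2/0.5/0.8).

Threshold: power ≥ 0.80 is conventionally adequate.
Power ≈ 0.93 → the study is adequately powered (power ≥ 0.80).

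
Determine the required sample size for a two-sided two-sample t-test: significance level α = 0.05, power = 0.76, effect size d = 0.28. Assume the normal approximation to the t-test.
n = 182 per group

Sample size formula (two-sample t-test, normal approximation):
n = 2 · ((z_{α/2} + z_β) / d)²

z_{α/2} = 1.960 (for α = 0.05, two-sided)
z_β = 0.706 (for power = 0.76)
d = 0.28

n = 2 · ((1.960 + 0.706) / 0.28)²
n = 2 · (9.521)²
n ≈ 181.30
Round up to the next whole number: n = 182 per group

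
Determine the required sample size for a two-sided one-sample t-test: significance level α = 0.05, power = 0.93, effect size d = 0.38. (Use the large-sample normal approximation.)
n = 82

Sample size formula (one-sample t-test, normal approximation):
n = ((z_{α/2} + z_β) / d)²

z_{α/2} = 1.960 (for α = 0.05, two-sided)
z_β = 1.476 (for power = 0.93)
d = 0.38

n = ((1.960 + 1.476) / 0.38)²
n = (9.042)²
n ≈ 81.76
Round up to the next whole number: n = 82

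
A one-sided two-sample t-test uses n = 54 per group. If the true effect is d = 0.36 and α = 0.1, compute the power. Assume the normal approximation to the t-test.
Power ≈ 0.72

Power calculation (two-sample t-test, normal approximation):
z_β = d · √(n/2) - z_α
z_β = 0.36 · √(54/2) - 1.282
z_β = 0.36 · 5.196 - 1.282
z_β = 0.589

Power = Φ(z_β) = Φ(0.589) ≈ 0.722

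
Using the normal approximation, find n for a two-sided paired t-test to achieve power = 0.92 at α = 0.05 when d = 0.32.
n = 111 pairs

Sample size formula (paired t-test, normal approximation):
n = ((z_{α/2} + z_β) / d)²

z_{α/2} = 1.960 (for α = 0.05, two-sided)
z_β = 1.405 (for power = 0.92)
d = 0.32

n = ((1.960 + 1.405) / 0.32)²
n = (10.516)²
n ≈ 110.59
Round up to the next whole number: n = 111 pairs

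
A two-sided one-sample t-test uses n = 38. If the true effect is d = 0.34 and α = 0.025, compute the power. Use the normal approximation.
Power ≈ 0.44

Power calculation (one-sample t-test, normal approximation):
z_β = d · √n - z_{α/2}
z_β = 0.34 · √38 - 2.241
z_β = 0.34 · 6.164 - 2.241
z_β = -0.146

Power = Φ(z_β) = Φ(-0.146) ≈ 0.442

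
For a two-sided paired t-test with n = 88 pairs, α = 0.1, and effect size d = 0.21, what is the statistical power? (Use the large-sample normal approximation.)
Power ≈ 0.63

Power calculation (paired t-test, normal approximation):
z_β = d · √n - z_{α/2}
z_β = 0.21 · √88 - 1.645
z_β = 0.21 · 9.381 - 1.645
z_β = 0.325

Power = Φ(z_β) = Φ(0.325) ≈ 0.627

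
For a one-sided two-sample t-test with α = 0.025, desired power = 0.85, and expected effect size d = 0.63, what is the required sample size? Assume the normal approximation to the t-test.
n = 46 per group

Sample size formula (two-sample t-test, normal approximation):
n = 2 · ((z_α + z_β) / d)²

z_α = 1.960 (for α = 0.025, one-sided)
z_β = 1.036 (for power = 0.85)
d = 0.63

n = 2 · ((1.960 + 1.036) / 0.63)²
n = 2 · (4.756)²
n ≈ 45.24
Round up to the next whole number: n = 46 per group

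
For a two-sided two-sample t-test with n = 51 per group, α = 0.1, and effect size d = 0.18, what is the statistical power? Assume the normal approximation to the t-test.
Power ≈ 0.23

Power calculation (two-sample t-test, normal approximation):
z_β = d · √(n/2) - z_{α/2}
z_β = 0.18 · √(51/2) - 1.645
z_β = 0.18 · 5.050 - 1.645
z_β = -0.736

Power = Φ(z_β) = Φ(-0.736) ≈ 0.231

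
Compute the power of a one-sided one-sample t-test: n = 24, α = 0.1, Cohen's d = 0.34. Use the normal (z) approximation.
Power ≈ 0.65

Power calculation (one-sample t-test, normal approximation):
z_β = d · √n - z_α
z_β = 0.34 · √24 - 1.282
z_β = 0.34 · 4.899 - 1.282
z_β = 0.384

Power = Φ(z_β) = Φ(0.384) ≈ 0.650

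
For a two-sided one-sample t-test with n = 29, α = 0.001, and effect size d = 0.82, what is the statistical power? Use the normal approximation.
Power ≈ 0.87

Power calculation (one-sample t-test, normal approximation):
z_β = d · √n - z_{α/2}
z_β = 0.82 · √29 - 3.291
z_β = 0.82 · 5.385 - 3.291
z_β = 1.125

Power = Φ(z_β) = Φ(1.125) ≈ 0.870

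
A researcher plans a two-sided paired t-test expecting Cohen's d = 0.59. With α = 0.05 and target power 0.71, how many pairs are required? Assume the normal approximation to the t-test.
n = 19 pairs

Sample size formula (paired t-test, normal approximation):
n = ((z_{α/2} + z_β) / d)²

z_{α/2} = 1.960 (for α = 0.05, two-sided)
z_β = 0.553 (for power = 0.71)
d = 0.59

n = ((1.960 + 0.553) / 0.59)²
n = (4.259)²
n ≈ 18.14
Round up to the next whole number: n = 19 pairs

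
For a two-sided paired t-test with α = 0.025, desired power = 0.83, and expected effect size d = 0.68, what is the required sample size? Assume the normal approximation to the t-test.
n = 23 pairs

Sample size formula (paired t-test, normal approximation):
n = ((z_{α/2} + z_β) / d)²

z_{α/2} = 2.241 (for α = 0.025, two-sided)
z_β = 0.954 (for power = 0.83)
d = 0.68

n = ((2.241 + 0.954) / 0.68)²
n = (4.699)²
n ≈ 22.08
Round up to the next whole number: n = 23 pairs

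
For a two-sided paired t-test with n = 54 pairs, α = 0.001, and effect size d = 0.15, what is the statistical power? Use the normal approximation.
Power ≈ 0.01

Power calculation (paired t-test, normal approximation):
z_β = d · √n - z_{α/2}
z_β = 0.15 · √54 - 3.291
z_β = 0.15 · 7.348 - 3.291
z_β = -2.188

Power = Φ(z_β) = Φ(-2.188) ≈ 0.014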